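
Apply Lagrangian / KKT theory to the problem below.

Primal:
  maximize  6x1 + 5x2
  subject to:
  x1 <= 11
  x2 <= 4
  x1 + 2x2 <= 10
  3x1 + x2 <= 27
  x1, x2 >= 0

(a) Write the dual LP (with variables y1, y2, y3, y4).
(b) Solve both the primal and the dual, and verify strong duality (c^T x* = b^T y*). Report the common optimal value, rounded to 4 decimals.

The standard primal-dual pair for 'max c^T x s.t. A x <= b, x >= 0' is:
  Dual:  min b^T y  s.t.  A^T y >= c,  y >= 0.

So the dual LP is:
  minimize  11y1 + 4y2 + 10y3 + 27y4
  subject to:
    y1 + y3 + 3y4 >= 6
    y2 + 2y3 + y4 >= 5
    y1, y2, y3, y4 >= 0

Solving the primal: x* = (8.8, 0.6).
  primal value c^T x* = 55.8.
Solving the dual: y* = (0, 0, 1.8, 1.4).
  dual value b^T y* = 55.8.
Strong duality: c^T x* = b^T y*. Confirmed.

55.8


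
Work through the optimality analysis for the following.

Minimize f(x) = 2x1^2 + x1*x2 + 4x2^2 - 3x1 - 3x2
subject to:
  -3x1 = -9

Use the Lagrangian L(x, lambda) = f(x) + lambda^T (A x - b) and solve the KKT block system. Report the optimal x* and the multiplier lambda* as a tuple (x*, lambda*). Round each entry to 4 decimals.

Form the Lagrangian:
  L(x, lambda) = (1/2) x^T Q x + c^T x + lambda^T (A x - b)
Stationarity (grad_x L = 0): Q x + c + A^T lambda = 0.
Primal feasibility: A x = b.

This gives the KKT block system:
  [ Q   A^T ] [ x     ]   [-c ]
  [ A    0  ] [ lambda ] = [ b ]

Solving the linear system:
  x*      = (3, 0)
  lambda* = (3)
  f(x*)   = 9

x* = (3, 0), lambda* = (3)


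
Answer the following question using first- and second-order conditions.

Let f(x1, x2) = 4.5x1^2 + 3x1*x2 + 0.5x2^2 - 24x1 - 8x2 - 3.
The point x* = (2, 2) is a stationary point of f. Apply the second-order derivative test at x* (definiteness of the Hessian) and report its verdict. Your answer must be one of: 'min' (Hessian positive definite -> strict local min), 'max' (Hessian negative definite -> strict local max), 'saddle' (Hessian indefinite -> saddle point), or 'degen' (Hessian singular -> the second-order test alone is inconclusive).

Compute the Hessian H = grad^2 f:
  H = [[9, 3], [3, 1]]
Verify stationarity: grad f(x*) = H x* + g = (0, 0).
Eigenvalues of H: 0, 10.
H has a zero eigenvalue (singular; positive semidefinite but not definite), so H is neither positive definite, negative definite, nor indefinite. The second-order test alone is inconclusive -> degen.
(Indeed, f is constant along the null direction of H through x*, so x* is not a strict local extremum.)

degen


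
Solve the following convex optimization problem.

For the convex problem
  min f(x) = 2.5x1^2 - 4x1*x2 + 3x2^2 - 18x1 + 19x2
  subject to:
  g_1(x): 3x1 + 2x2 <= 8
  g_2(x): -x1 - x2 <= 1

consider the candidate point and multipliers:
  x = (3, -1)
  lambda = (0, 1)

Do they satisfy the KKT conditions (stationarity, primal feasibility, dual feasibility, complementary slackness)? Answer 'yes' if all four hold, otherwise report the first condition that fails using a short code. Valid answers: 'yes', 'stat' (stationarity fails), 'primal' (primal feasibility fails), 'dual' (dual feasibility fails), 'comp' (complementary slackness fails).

Gradient of f: grad f(x) = Q x + c = (1, 1)
Constraint values g_i(x) = a_i^T x - b_i:
  g_1((3, -1)) = -1
  g_2((3, -1)) = -3
Stationarity residual: grad f(x) + sum_i lambda_i a_i = (0, 0)
  -> stationarity OK
Primal feasibility (all g_i <= 0): OK
Dual feasibility (all lambda_i >= 0): OK
Complementary slackness (lambda_i * g_i(x) = 0 for all i): FAILS

Verdict: the first failing condition is complementary_slackness -> comp.

comp


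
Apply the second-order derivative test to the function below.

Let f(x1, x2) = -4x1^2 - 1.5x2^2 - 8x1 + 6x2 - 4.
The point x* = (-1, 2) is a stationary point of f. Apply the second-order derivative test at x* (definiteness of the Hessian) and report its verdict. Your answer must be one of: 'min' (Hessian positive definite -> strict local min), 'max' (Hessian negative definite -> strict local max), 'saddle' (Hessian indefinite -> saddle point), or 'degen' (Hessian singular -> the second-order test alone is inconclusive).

Compute the Hessian H = grad^2 f:
  H = [[-8, 0], [0, -3]]
Verify stationarity: grad f(x*) = H x* + g = (0, 0).
Eigenvalues of H: -8, -3.
Both eigenvalues < 0, so H is negative definite -> x* is a strict local max.

max


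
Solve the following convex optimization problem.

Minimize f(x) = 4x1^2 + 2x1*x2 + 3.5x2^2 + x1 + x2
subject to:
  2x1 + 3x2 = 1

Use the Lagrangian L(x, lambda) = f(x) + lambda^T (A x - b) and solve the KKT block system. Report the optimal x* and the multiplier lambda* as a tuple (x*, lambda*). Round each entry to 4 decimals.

Form the Lagrangian:
  L(x, lambda) = (1/2) x^T Q x + c^T x + lambda^T (A x - b)
Stationarity (grad_x L = 0): Q x + c + A^T lambda = 0.
Primal feasibility: A x = b.

This gives the KKT block system:
  [ Q   A^T ] [ x     ]   [-c ]
  [ A    0  ] [ lambda ] = [ b ]

Solving the linear system:
  x*      = (0.0658, 0.2895)
  lambda* = (-1.0526)
  f(x*)   = 0.7039

x* = (0.0658, 0.2895), lambda* = (-1.0526)


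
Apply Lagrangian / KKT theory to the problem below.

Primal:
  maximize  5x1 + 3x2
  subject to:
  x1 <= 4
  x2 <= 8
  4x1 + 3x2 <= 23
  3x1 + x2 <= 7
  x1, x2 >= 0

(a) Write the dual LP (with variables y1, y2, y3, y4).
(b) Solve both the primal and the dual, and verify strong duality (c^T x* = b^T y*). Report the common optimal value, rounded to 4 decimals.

The standard primal-dual pair for 'max c^T x s.t. A x <= b, x >= 0' is:
  Dual:  min b^T y  s.t.  A^T y >= c,  y >= 0.

So the dual LP is:
  minimize  4y1 + 8y2 + 23y3 + 7y4
  subject to:
    y1 + 4y3 + 3y4 >= 5
    y2 + 3y3 + y4 >= 3
    y1, y2, y3, y4 >= 0

Solving the primal: x* = (0, 7).
  primal value c^T x* = 21.
Solving the dual: y* = (0, 0, 0, 3).
  dual value b^T y* = 21.
Strong duality: c^T x* = b^T y*. Confirmed.

21


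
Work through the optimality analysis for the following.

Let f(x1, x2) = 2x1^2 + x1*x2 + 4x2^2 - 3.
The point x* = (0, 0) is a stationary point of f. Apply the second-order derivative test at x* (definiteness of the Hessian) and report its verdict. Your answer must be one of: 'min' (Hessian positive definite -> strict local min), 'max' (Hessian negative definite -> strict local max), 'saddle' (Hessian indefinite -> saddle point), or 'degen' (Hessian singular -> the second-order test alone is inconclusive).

Compute the Hessian H = grad^2 f:
  H = [[4, 1], [1, 8]]
Verify stationarity: grad f(x*) = H x* + g = (0, 0).
Eigenvalues of H: 3.7639, 8.2361.
Both eigenvalues > 0, so H is positive definite -> x* is a strict local min.

min


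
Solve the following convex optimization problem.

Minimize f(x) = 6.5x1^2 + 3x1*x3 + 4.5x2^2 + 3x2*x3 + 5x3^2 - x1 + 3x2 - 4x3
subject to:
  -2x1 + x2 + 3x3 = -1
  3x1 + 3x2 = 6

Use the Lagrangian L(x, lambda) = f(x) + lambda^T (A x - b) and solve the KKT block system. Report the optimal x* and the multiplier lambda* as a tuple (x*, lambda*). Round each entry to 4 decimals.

Form the Lagrangian:
  L(x, lambda) = (1/2) x^T Q x + c^T x + lambda^T (A x - b)
Stationarity (grad_x L = 0): Q x + c + A^T lambda = 0.
Primal feasibility: A x = b.

This gives the KKT block system:
  [ Q   A^T ] [ x     ]   [-c ]
  [ A    0  ] [ lambda ] = [ b ]

Solving the linear system:
  x*      = (0.9375, 1.0625, -0.0625)
  lambda* = (-0.4583, -3.9722)
  f(x*)   = 12.9375

x* = (0.9375, 1.0625, -0.0625), lambda* = (-0.4583, -3.9722)


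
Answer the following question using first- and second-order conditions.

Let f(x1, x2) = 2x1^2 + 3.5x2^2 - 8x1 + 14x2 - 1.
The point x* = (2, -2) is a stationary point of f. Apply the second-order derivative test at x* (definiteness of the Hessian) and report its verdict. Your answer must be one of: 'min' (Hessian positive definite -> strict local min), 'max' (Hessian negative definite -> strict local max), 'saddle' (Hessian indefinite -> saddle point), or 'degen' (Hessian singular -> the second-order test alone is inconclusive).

Compute the Hessian H = grad^2 f:
  H = [[4, 0], [0, 7]]
Verify stationarity: grad f(x*) = H x* + g = (0, 0).
Eigenvalues of H: 4, 7.
Both eigenvalues > 0, so H is positive definite -> x* is a strict local min.

min


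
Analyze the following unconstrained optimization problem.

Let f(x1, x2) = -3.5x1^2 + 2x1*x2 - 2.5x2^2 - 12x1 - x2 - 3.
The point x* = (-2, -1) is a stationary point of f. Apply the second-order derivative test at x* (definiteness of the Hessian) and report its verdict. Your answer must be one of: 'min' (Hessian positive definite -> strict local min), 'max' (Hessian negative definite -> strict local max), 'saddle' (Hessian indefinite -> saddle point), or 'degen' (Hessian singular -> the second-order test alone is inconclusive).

Compute the Hessian H = grad^2 f:
  H = [[-7, 2], [2, -5]]
Verify stationarity: grad f(x*) = H x* + g = (0, 0).
Eigenvalues of H: -8.2361, -3.7639.
Both eigenvalues < 0, so H is negative definite -> x* is a strict local max.

max


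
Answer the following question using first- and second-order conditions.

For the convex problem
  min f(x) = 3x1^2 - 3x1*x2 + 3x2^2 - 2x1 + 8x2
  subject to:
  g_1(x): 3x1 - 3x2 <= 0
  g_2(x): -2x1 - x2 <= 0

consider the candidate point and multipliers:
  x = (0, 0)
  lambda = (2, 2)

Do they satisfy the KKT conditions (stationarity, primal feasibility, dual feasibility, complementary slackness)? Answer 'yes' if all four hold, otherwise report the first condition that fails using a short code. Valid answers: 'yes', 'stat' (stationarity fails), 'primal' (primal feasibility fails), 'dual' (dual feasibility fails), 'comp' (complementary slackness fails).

Gradient of f: grad f(x) = Q x + c = (-2, 8)
Constraint values g_i(x) = a_i^T x - b_i:
  g_1((0, 0)) = 0
  g_2((0, 0)) = 0
Stationarity residual: grad f(x) + sum_i lambda_i a_i = (0, 0)
  -> stationarity OK
Primal feasibility (all g_i <= 0): OK
Dual feasibility (all lambda_i >= 0): OK
Complementary slackness (lambda_i * g_i(x) = 0 for all i): OK

Verdict: yes, KKT holds.

yes


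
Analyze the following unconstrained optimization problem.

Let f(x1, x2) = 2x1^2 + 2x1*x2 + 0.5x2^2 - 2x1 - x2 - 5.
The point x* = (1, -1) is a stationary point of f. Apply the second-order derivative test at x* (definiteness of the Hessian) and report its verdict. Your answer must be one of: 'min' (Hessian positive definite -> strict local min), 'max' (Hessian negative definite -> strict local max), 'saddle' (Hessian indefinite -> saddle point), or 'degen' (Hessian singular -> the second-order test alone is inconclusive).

Compute the Hessian H = grad^2 f:
  H = [[4, 2], [2, 1]]
Verify stationarity: grad f(x*) = H x* + g = (0, 0).
Eigenvalues of H: 0, 5.
H has a zero eigenvalue (singular; positive semidefinite but not definite), so H is neither positive definite, negative definite, nor indefinite. The second-order test alone is inconclusive -> degen.
(Indeed, f is constant along the null direction of H through x*, so x* is not a strict local extremum.)

degen


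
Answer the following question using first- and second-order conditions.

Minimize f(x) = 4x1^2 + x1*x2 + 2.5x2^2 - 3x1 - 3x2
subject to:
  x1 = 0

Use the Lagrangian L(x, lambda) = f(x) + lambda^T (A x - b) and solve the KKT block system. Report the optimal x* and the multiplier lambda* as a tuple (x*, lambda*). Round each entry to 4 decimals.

Form the Lagrangian:
  L(x, lambda) = (1/2) x^T Q x + c^T x + lambda^T (A x - b)
Stationarity (grad_x L = 0): Q x + c + A^T lambda = 0.
Primal feasibility: A x = b.

This gives the KKT block system:
  [ Q   A^T ] [ x     ]   [-c ]
  [ A    0  ] [ lambda ] = [ b ]

Solving the linear system:
  x*      = (0, 0.6)
  lambda* = (2.4)
  f(x*)   = -0.9

x* = (0, 0.6), lambda* = (2.4)


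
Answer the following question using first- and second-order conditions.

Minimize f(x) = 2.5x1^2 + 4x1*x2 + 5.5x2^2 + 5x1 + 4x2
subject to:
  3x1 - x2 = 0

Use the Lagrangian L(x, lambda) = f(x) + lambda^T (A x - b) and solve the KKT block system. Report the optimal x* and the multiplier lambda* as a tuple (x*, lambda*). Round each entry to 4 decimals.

Form the Lagrangian:
  L(x, lambda) = (1/2) x^T Q x + c^T x + lambda^T (A x - b)
Stationarity (grad_x L = 0): Q x + c + A^T lambda = 0.
Primal feasibility: A x = b.

This gives the KKT block system:
  [ Q   A^T ] [ x     ]   [-c ]
  [ A    0  ] [ lambda ] = [ b ]

Solving the linear system:
  x*      = (-0.1328, -0.3984)
  lambda* = (-0.9141)
  f(x*)   = -1.1289

x* = (-0.1328, -0.3984), lambda* = (-0.9141)


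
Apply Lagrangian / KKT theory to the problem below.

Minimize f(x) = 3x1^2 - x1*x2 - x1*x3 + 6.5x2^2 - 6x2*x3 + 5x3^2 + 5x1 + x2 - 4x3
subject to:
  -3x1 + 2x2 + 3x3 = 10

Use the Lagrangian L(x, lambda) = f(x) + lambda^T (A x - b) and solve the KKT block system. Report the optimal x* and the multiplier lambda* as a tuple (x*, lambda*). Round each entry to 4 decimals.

Form the Lagrangian:
  L(x, lambda) = (1/2) x^T Q x + c^T x + lambda^T (A x - b)
Stationarity (grad_x L = 0): Q x + c + A^T lambda = 0.
Primal feasibility: A x = b.

This gives the KKT block system:
  [ Q   A^T ] [ x     ]   [-c ]
  [ A    0  ] [ lambda ] = [ b ]

Solving the linear system:
  x*      = (-1.5359, 0.7306, 1.3104)
  lambda* = (-2.0855)
  f(x*)   = 4.332

x* = (-1.5359, 0.7306, 1.3104), lambda* = (-2.0855)


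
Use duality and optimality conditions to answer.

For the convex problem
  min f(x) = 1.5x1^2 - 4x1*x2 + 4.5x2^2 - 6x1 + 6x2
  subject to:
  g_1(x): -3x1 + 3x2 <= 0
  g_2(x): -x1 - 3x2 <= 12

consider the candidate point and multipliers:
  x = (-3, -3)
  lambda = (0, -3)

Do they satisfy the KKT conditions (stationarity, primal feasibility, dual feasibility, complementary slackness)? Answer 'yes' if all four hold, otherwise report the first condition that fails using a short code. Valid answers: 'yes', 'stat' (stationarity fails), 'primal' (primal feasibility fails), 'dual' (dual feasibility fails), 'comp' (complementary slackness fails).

Gradient of f: grad f(x) = Q x + c = (-3, -9)
Constraint values g_i(x) = a_i^T x - b_i:
  g_1((-3, -3)) = 0
  g_2((-3, -3)) = 0
Stationarity residual: grad f(x) + sum_i lambda_i a_i = (0, 0)
  -> stationarity OK
Primal feasibility (all g_i <= 0): OK
Dual feasibility (all lambda_i >= 0): FAILS
Complementary slackness (lambda_i * g_i(x) = 0 for all i): OK

Verdict: the first failing condition is dual_feasibility -> dual.

dual


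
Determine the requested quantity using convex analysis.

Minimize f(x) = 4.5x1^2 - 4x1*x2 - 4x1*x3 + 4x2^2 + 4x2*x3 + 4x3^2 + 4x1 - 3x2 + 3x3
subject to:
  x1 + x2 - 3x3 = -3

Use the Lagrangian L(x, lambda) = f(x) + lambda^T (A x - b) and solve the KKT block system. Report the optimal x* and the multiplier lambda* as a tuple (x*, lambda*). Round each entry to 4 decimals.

Form the Lagrangian:
  L(x, lambda) = (1/2) x^T Q x + c^T x + lambda^T (A x - b)
Stationarity (grad_x L = 0): Q x + c + A^T lambda = 0.
Primal feasibility: A x = b.

This gives the KKT block system:
  [ Q   A^T ] [ x     ]   [-c ]
  [ A    0  ] [ lambda ] = [ b ]

Solving the linear system:
  x*      = (-0.7711, -0.6114, 0.5392)
  lambda* = (2.6506)
  f(x*)   = 4.1596

x* = (-0.7711, -0.6114, 0.5392), lambda* = (2.6506)


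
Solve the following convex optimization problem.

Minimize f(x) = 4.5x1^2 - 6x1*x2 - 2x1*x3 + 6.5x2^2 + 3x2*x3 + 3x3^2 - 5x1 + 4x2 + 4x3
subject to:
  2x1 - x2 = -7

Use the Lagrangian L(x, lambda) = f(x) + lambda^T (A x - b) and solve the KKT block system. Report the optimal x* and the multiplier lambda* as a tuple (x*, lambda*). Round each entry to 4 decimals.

Form the Lagrangian:
  L(x, lambda) = (1/2) x^T Q x + c^T x + lambda^T (A x - b)
Stationarity (grad_x L = 0): Q x + c + A^T lambda = 0.
Primal feasibility: A x = b.

This gives the KKT block system:
  [ Q   A^T ] [ x     ]   [-c ]
  [ A    0  ] [ lambda ] = [ b ]

Solving the linear system:
  x*      = (-3.6796, -0.3592, -1.7136)
  lambda* = (16.267)
  f(x*)   = 61.9879

x* = (-3.6796, -0.3592, -1.7136), lambda* = (16.267)


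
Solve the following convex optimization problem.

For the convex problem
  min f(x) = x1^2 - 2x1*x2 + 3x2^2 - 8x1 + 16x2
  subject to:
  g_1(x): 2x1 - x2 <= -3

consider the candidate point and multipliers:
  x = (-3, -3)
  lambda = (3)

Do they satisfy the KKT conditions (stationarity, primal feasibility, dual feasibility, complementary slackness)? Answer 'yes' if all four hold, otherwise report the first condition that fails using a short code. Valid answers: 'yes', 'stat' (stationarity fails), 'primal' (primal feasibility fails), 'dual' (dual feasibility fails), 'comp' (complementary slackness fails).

Gradient of f: grad f(x) = Q x + c = (-8, 4)
Constraint values g_i(x) = a_i^T x - b_i:
  g_1((-3, -3)) = 0
Stationarity residual: grad f(x) + sum_i lambda_i a_i = (-2, 1)
  -> stationarity FAILS
Primal feasibility (all g_i <= 0): OK
Dual feasibility (all lambda_i >= 0): OK
Complementary slackness (lambda_i * g_i(x) = 0 for all i): OK

Verdict: the first failing condition is stationarity -> stat.

stat


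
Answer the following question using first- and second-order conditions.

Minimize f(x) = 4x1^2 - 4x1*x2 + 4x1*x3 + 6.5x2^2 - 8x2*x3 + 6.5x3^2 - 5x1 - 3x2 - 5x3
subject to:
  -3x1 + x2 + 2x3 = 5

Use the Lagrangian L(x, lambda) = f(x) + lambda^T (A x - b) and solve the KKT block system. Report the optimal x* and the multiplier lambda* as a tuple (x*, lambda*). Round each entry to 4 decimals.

Form the Lagrangian:
  L(x, lambda) = (1/2) x^T Q x + c^T x + lambda^T (A x - b)
Stationarity (grad_x L = 0): Q x + c + A^T lambda = 0.
Primal feasibility: A x = b.

This gives the KKT block system:
  [ Q   A^T ] [ x     ]   [-c ]
  [ A    0  ] [ lambda ] = [ b ]

Solving the linear system:
  x*      = (-0.2398, 1.241, 1.5197)
  lambda* = (-1.9346)
  f(x*)   = -0.2248

x* = (-0.2398, 1.241, 1.5197), lambda* = (-1.9346)


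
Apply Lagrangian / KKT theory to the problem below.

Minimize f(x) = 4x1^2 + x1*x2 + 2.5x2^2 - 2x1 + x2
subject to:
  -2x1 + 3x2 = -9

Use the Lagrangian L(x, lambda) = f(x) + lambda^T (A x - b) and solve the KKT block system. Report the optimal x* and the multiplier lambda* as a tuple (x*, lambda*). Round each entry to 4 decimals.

Form the Lagrangian:
  L(x, lambda) = (1/2) x^T Q x + c^T x + lambda^T (A x - b)
Stationarity (grad_x L = 0): Q x + c + A^T lambda = 0.
Primal feasibility: A x = b.

This gives the KKT block system:
  [ Q   A^T ] [ x     ]   [-c ]
  [ A    0  ] [ lambda ] = [ b ]

Solving the linear system:
  x*      = (1.2404, -2.1731)
  lambda* = (2.875)
  f(x*)   = 10.6106

x* = (1.2404, -2.1731), lambda* = (2.875)


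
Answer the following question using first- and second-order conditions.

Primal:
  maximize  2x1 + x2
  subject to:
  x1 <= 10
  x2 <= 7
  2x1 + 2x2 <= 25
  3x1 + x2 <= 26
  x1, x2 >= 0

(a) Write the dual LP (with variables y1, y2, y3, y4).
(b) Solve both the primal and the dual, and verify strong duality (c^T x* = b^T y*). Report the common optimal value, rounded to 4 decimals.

The standard primal-dual pair for 'max c^T x s.t. A x <= b, x >= 0' is:
  Dual:  min b^T y  s.t.  A^T y >= c,  y >= 0.

So the dual LP is:
  minimize  10y1 + 7y2 + 25y3 + 26y4
  subject to:
    y1 + 2y3 + 3y4 >= 2
    y2 + 2y3 + y4 >= 1
    y1, y2, y3, y4 >= 0

Solving the primal: x* = (6.75, 5.75).
  primal value c^T x* = 19.25.
Solving the dual: y* = (0, 0, 0.25, 0.5).
  dual value b^T y* = 19.25.
Strong duality: c^T x* = b^T y*. Confirmed.

19.25


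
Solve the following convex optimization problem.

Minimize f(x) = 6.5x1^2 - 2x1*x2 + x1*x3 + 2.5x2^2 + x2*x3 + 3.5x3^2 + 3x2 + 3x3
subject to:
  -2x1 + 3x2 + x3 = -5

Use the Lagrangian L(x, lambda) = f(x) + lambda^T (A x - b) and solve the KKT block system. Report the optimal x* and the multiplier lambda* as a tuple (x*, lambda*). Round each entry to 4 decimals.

Form the Lagrangian:
  L(x, lambda) = (1/2) x^T Q x + c^T x + lambda^T (A x - b)
Stationarity (grad_x L = 0): Q x + c + A^T lambda = 0.
Primal feasibility: A x = b.

This gives the KKT block system:
  [ Q   A^T ] [ x     ]   [-c ]
  [ A    0  ] [ lambda ] = [ b ]

Solving the linear system:
  x*      = (0.0627, -1.4706, -0.4627)
  lambda* = (1.6471)
  f(x*)   = 1.2176

x* = (0.0627, -1.4706, -0.4627), lambda* = (1.6471)


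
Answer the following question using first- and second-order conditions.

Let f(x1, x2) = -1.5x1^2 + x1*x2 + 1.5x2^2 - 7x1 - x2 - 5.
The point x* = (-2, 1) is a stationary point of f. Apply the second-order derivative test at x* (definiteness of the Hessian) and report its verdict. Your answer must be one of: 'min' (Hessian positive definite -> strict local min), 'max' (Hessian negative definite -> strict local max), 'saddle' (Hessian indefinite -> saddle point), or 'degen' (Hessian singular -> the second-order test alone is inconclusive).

Compute the Hessian H = grad^2 f:
  H = [[-3, 1], [1, 3]]
Verify stationarity: grad f(x*) = H x* + g = (0, 0).
Eigenvalues of H: -3.1623, 3.1623.
Eigenvalues have mixed signs, so H is indefinite -> x* is a saddle point.

saddle


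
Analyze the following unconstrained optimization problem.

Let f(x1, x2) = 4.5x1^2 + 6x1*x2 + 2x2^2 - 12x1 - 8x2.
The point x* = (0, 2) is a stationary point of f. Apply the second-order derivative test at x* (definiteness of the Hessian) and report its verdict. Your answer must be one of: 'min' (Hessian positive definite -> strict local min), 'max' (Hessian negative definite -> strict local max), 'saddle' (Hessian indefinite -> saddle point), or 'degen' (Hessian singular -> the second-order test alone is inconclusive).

Compute the Hessian H = grad^2 f:
  H = [[9, 6], [6, 4]]
Verify stationarity: grad f(x*) = H x* + g = (0, 0).
Eigenvalues of H: 0, 13.
H has a zero eigenvalue (singular; positive semidefinite but not definite), so H is neither positive definite, negative definite, nor indefinite. The second-order test alone is inconclusive -> degen.
(Indeed, f is constant along the null direction of H through x*, so x* is not a strict local extremum.)

degen


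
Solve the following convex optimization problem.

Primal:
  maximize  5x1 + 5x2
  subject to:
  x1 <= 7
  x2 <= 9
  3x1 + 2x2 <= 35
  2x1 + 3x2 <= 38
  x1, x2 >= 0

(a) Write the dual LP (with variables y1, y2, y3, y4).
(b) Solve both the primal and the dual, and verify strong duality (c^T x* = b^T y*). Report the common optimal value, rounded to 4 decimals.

The standard primal-dual pair for 'max c^T x s.t. A x <= b, x >= 0' is:
  Dual:  min b^T y  s.t.  A^T y >= c,  y >= 0.

So the dual LP is:
  minimize  7y1 + 9y2 + 35y3 + 38y4
  subject to:
    y1 + 3y3 + 2y4 >= 5
    y2 + 2y3 + 3y4 >= 5
    y1, y2, y3, y4 >= 0

Solving the primal: x* = (5.8, 8.8).
  primal value c^T x* = 73.
Solving the dual: y* = (0, 0, 1, 1).
  dual value b^T y* = 73.
Strong duality: c^T x* = b^T y*. Confirmed.

73


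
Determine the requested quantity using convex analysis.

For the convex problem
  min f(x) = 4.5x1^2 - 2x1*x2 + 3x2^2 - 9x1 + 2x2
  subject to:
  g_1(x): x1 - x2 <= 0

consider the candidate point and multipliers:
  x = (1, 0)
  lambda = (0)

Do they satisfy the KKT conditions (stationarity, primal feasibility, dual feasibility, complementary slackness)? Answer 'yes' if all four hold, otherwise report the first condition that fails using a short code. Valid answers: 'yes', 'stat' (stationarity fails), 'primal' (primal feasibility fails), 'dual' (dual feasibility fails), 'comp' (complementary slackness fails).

Gradient of f: grad f(x) = Q x + c = (0, 0)
Constraint values g_i(x) = a_i^T x - b_i:
  g_1((1, 0)) = 1
Stationarity residual: grad f(x) + sum_i lambda_i a_i = (0, 0)
  -> stationarity OK
Primal feasibility (all g_i <= 0): FAILS
Dual feasibility (all lambda_i >= 0): OK
Complementary slackness (lambda_i * g_i(x) = 0 for all i): OK

Verdict: the first failing condition is primal_feasibility -> primal.

primal


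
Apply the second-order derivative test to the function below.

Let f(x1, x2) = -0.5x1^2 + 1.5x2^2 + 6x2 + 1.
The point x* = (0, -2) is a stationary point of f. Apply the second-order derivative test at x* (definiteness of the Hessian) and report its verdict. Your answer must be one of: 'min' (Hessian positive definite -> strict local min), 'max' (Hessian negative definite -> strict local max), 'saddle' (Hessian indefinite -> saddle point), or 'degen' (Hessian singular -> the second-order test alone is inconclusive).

Compute the Hessian H = grad^2 f:
  H = [[-1, 0], [0, 3]]
Verify stationarity: grad f(x*) = H x* + g = (0, 0).
Eigenvalues of H: -1, 3.
Eigenvalues have mixed signs, so H is indefinite -> x* is a saddle point.

saddle


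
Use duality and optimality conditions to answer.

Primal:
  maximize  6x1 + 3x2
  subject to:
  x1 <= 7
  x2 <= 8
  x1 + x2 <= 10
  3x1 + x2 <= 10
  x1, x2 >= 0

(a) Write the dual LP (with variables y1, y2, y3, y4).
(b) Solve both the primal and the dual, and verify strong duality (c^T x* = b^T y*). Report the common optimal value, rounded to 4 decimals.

The standard primal-dual pair for 'max c^T x s.t. A x <= b, x >= 0' is:
  Dual:  min b^T y  s.t.  A^T y >= c,  y >= 0.

So the dual LP is:
  minimize  7y1 + 8y2 + 10y3 + 10y4
  subject to:
    y1 + y3 + 3y4 >= 6
    y2 + y3 + y4 >= 3
    y1, y2, y3, y4 >= 0

Solving the primal: x* = (0.6667, 8).
  primal value c^T x* = 28.
Solving the dual: y* = (0, 1, 0, 2).
  dual value b^T y* = 28.
Strong duality: c^T x* = b^T y*. Confirmed.

28


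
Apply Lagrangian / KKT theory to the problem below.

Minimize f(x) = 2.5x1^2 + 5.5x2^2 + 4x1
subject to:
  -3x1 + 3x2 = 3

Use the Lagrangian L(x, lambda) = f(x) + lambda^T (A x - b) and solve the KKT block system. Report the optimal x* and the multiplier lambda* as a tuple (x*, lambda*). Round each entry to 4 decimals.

Form the Lagrangian:
  L(x, lambda) = (1/2) x^T Q x + c^T x + lambda^T (A x - b)
Stationarity (grad_x L = 0): Q x + c + A^T lambda = 0.
Primal feasibility: A x = b.

This gives the KKT block system:
  [ Q   A^T ] [ x     ]   [-c ]
  [ A    0  ] [ lambda ] = [ b ]

Solving the linear system:
  x*      = (-0.9375, 0.0625)
  lambda* = (-0.2292)
  f(x*)   = -1.5312

x* = (-0.9375, 0.0625), lambda* = (-0.2292)


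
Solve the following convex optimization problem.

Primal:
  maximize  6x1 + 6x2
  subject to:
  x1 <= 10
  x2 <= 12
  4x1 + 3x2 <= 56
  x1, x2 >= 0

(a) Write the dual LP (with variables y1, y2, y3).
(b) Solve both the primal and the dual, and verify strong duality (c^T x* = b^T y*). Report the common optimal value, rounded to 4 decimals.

The standard primal-dual pair for 'max c^T x s.t. A x <= b, x >= 0' is:
  Dual:  min b^T y  s.t.  A^T y >= c,  y >= 0.

So the dual LP is:
  minimize  10y1 + 12y2 + 56y3
  subject to:
    y1 + 4y3 >= 6
    y2 + 3y3 >= 6
    y1, y2, y3 >= 0

Solving the primal: x* = (5, 12).
  primal value c^T x* = 102.
Solving the dual: y* = (0, 1.5, 1.5).
  dual value b^T y* = 102.
Strong duality: c^T x* = b^T y*. Confirmed.

102


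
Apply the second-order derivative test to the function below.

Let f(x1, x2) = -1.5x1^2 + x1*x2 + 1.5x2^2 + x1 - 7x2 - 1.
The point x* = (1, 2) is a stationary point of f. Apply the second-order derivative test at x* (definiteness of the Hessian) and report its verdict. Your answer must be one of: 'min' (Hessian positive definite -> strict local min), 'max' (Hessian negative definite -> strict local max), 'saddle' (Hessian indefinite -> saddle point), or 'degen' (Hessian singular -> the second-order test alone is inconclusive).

Compute the Hessian H = grad^2 f:
  H = [[-3, 1], [1, 3]]
Verify stationarity: grad f(x*) = H x* + g = (0, 0).
Eigenvalues of H: -3.1623, 3.1623.
Eigenvalues have mixed signs, so H is indefinite -> x* is a saddle point.

saddle


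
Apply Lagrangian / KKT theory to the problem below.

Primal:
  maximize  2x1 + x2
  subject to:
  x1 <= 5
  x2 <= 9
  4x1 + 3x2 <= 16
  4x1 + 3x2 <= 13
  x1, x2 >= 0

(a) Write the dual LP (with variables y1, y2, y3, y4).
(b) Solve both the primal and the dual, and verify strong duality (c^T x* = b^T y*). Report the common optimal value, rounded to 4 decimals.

The standard primal-dual pair for 'max c^T x s.t. A x <= b, x >= 0' is:
  Dual:  min b^T y  s.t.  A^T y >= c,  y >= 0.

So the dual LP is:
  minimize  5y1 + 9y2 + 16y3 + 13y4
  subject to:
    y1 + 4y3 + 4y4 >= 2
    y2 + 3y3 + 3y4 >= 1
    y1, y2, y3, y4 >= 0

Solving the primal: x* = (3.25, 0).
  primal value c^T x* = 6.5.
Solving the dual: y* = (0, 0, 0, 0.5).
  dual value b^T y* = 6.5.
Strong duality: c^T x* = b^T y*. Confirmed.

6.5


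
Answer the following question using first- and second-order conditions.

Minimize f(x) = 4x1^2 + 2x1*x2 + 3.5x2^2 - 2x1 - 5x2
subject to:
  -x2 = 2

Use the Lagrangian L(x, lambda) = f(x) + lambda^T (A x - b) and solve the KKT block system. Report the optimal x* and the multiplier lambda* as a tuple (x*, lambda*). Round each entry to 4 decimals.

Form the Lagrangian:
  L(x, lambda) = (1/2) x^T Q x + c^T x + lambda^T (A x - b)
Stationarity (grad_x L = 0): Q x + c + A^T lambda = 0.
Primal feasibility: A x = b.

This gives the KKT block system:
  [ Q   A^T ] [ x     ]   [-c ]
  [ A    0  ] [ lambda ] = [ b ]

Solving the linear system:
  x*      = (0.75, -2)
  lambda* = (-17.5)
  f(x*)   = 21.75

x* = (0.75, -2), lambda* = (-17.5)


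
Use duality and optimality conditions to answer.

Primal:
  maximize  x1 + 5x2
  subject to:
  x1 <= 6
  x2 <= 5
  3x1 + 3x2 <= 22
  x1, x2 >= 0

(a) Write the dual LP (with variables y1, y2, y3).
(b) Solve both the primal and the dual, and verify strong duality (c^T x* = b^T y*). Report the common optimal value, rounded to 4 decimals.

The standard primal-dual pair for 'max c^T x s.t. A x <= b, x >= 0' is:
  Dual:  min b^T y  s.t.  A^T y >= c,  y >= 0.

So the dual LP is:
  minimize  6y1 + 5y2 + 22y3
  subject to:
    y1 + 3y3 >= 1
    y2 + 3y3 >= 5
    y1, y2, y3 >= 0

Solving the primal: x* = (2.3333, 5).
  primal value c^T x* = 27.3333.
Solving the dual: y* = (0, 4, 0.3333).
  dual value b^T y* = 27.3333.
Strong duality: c^T x* = b^T y*. Confirmed.

27.3333


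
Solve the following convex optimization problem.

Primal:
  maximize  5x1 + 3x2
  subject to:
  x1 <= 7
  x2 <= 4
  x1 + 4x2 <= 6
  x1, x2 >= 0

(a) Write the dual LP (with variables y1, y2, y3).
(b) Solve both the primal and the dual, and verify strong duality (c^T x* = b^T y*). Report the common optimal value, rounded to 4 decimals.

The standard primal-dual pair for 'max c^T x s.t. A x <= b, x >= 0' is:
  Dual:  min b^T y  s.t.  A^T y >= c,  y >= 0.

So the dual LP is:
  minimize  7y1 + 4y2 + 6y3
  subject to:
    y1 + y3 >= 5
    y2 + 4y3 >= 3
    y1, y2, y3 >= 0

Solving the primal: x* = (6, 0).
  primal value c^T x* = 30.
Solving the dual: y* = (0, 0, 5).
  dual value b^T y* = 30.
Strong duality: c^T x* = b^T y*. Confirmed.

30


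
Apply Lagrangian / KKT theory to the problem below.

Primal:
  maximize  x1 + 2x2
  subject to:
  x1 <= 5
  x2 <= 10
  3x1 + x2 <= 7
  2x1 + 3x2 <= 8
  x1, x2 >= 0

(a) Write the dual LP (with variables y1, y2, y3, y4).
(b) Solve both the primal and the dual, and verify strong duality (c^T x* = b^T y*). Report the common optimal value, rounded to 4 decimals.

The standard primal-dual pair for 'max c^T x s.t. A x <= b, x >= 0' is:
  Dual:  min b^T y  s.t.  A^T y >= c,  y >= 0.

So the dual LP is:
  minimize  5y1 + 10y2 + 7y3 + 8y4
  subject to:
    y1 + 3y3 + 2y4 >= 1
    y2 + y3 + 3y4 >= 2
    y1, y2, y3, y4 >= 0

Solving the primal: x* = (0, 2.6667).
  primal value c^T x* = 5.3333.
Solving the dual: y* = (0, 0, 0, 0.6667).
  dual value b^T y* = 5.3333.
Strong duality: c^T x* = b^T y*. Confirmed.

5.3333


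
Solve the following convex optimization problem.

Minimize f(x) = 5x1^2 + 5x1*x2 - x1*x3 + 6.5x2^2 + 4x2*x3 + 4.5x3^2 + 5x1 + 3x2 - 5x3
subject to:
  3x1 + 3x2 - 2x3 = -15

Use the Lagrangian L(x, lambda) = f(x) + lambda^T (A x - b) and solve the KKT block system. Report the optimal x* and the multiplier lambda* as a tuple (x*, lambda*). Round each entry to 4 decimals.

Form the Lagrangian:
  L(x, lambda) = (1/2) x^T Q x + c^T x + lambda^T (A x - b)
Stationarity (grad_x L = 0): Q x + c + A^T lambda = 0.
Primal feasibility: A x = b.

This gives the KKT block system:
  [ Q   A^T ] [ x     ]   [-c ]
  [ A    0  ] [ lambda ] = [ b ]

Solving the linear system:
  x*      = (-1.0295, -2.1243, 2.7694)
  lambda* = (6.2284)
  f(x*)   = 34.0298

x* = (-1.0295, -2.1243, 2.7694), lambda* = (6.2284)


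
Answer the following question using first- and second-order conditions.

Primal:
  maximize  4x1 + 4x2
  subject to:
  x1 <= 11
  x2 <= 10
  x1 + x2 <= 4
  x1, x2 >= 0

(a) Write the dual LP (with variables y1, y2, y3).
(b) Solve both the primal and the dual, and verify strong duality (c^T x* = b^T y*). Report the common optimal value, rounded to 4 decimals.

The standard primal-dual pair for 'max c^T x s.t. A x <= b, x >= 0' is:
  Dual:  min b^T y  s.t.  A^T y >= c,  y >= 0.

So the dual LP is:
  minimize  11y1 + 10y2 + 4y3
  subject to:
    y1 + y3 >= 4
    y2 + y3 >= 4
    y1, y2, y3 >= 0

Solving the primal: x* = (4, 0).
  primal value c^T x* = 16.
Solving the dual: y* = (0, 0, 4).
  dual value b^T y* = 16.
Strong duality: c^T x* = b^T y*. Confirmed.

16


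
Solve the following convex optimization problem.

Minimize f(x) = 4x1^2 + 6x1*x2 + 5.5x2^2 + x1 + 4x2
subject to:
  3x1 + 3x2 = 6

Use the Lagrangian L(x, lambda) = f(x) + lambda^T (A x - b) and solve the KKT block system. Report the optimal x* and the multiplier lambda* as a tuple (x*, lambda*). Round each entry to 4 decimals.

Form the Lagrangian:
  L(x, lambda) = (1/2) x^T Q x + c^T x + lambda^T (A x - b)
Stationarity (grad_x L = 0): Q x + c + A^T lambda = 0.
Primal feasibility: A x = b.

This gives the KKT block system:
  [ Q   A^T ] [ x     ]   [-c ]
  [ A    0  ] [ lambda ] = [ b ]

Solving the linear system:
  x*      = (1.8571, 0.1429)
  lambda* = (-5.5714)
  f(x*)   = 17.9286

x* = (1.8571, 0.1429), lambda* = (-5.5714)


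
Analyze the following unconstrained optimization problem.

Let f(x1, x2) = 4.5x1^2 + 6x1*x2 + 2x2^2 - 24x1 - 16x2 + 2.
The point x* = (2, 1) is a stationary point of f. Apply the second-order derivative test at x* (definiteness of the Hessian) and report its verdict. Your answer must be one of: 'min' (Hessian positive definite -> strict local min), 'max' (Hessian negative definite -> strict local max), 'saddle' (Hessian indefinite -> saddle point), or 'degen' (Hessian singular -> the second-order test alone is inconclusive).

Compute the Hessian H = grad^2 f:
  H = [[9, 6], [6, 4]]
Verify stationarity: grad f(x*) = H x* + g = (0, 0).
Eigenvalues of H: 0, 13.
H has a zero eigenvalue (singular; positive semidefinite but not definite), so H is neither positive definite, negative definite, nor indefinite. The second-order test alone is inconclusive -> degen.
(Indeed, f is constant along the null direction of H through x*, so x* is not a strict local extremum.)

degen


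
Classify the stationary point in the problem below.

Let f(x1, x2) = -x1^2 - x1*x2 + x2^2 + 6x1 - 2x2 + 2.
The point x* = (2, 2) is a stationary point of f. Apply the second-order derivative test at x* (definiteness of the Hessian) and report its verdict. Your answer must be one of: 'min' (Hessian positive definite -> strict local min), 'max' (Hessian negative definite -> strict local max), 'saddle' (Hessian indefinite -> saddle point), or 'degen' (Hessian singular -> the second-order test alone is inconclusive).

Compute the Hessian H = grad^2 f:
  H = [[-2, -1], [-1, 2]]
Verify stationarity: grad f(x*) = H x* + g = (0, 0).
Eigenvalues of H: -2.2361, 2.2361.
Eigenvalues have mixed signs, so H is indefinite -> x* is a saddle point.

saddle


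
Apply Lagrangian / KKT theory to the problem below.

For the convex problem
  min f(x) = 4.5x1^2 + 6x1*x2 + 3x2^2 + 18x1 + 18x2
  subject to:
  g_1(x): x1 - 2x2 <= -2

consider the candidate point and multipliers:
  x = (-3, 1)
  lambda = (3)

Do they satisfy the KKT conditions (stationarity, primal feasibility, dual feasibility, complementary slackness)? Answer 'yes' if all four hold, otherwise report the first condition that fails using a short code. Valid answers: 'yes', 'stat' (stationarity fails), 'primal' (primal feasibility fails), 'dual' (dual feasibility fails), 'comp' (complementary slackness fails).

Gradient of f: grad f(x) = Q x + c = (-3, 6)
Constraint values g_i(x) = a_i^T x - b_i:
  g_1((-3, 1)) = -3
Stationarity residual: grad f(x) + sum_i lambda_i a_i = (0, 0)
  -> stationarity OK
Primal feasibility (all g_i <= 0): OK
Dual feasibility (all lambda_i >= 0): OK
Complementary slackness (lambda_i * g_i(x) = 0 for all i): FAILS

Verdict: the first failing condition is complementary_slackness -> comp.

comp


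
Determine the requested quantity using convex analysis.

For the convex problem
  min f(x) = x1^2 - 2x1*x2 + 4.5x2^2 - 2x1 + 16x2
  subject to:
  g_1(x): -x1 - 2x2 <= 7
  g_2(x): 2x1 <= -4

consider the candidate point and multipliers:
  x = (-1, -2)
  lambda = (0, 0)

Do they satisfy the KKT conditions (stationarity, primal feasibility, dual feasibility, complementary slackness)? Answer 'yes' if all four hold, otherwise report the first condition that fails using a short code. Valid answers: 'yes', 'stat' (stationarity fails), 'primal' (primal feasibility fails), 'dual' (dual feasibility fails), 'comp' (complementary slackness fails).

Gradient of f: grad f(x) = Q x + c = (0, 0)
Constraint values g_i(x) = a_i^T x - b_i:
  g_1((-1, -2)) = -2
  g_2((-1, -2)) = 2
Stationarity residual: grad f(x) + sum_i lambda_i a_i = (0, 0)
  -> stationarity OK
Primal feasibility (all g_i <= 0): FAILS
Dual feasibility (all lambda_i >= 0): OK
Complementary slackness (lambda_i * g_i(x) = 0 for all i): OK

Verdict: the first failing condition is primal_feasibility -> primal.

primal


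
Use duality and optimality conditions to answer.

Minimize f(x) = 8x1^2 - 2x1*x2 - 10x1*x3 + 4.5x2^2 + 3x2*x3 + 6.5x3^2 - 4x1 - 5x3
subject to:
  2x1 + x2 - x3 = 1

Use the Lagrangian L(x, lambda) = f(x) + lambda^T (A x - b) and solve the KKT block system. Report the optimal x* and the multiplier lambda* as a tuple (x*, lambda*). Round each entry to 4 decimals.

Form the Lagrangian:
  L(x, lambda) = (1/2) x^T Q x + c^T x + lambda^T (A x - b)
Stationarity (grad_x L = 0): Q x + c + A^T lambda = 0.
Primal feasibility: A x = b.

This gives the KKT block system:
  [ Q   A^T ] [ x     ]   [-c ]
  [ A    0  ] [ lambda ] = [ b ]

Solving the linear system:
  x*      = (1.0938, -0.0312, 1.1562)
  lambda* = (-1)
  f(x*)   = -4.5781

x* = (1.0938, -0.0312, 1.1562), lambda* = (-1)


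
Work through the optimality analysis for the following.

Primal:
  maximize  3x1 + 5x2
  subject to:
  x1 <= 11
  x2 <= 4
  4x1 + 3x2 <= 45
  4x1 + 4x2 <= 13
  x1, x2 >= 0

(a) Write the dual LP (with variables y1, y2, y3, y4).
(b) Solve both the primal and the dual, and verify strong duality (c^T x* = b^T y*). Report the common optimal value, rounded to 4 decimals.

The standard primal-dual pair for 'max c^T x s.t. A x <= b, x >= 0' is:
  Dual:  min b^T y  s.t.  A^T y >= c,  y >= 0.

So the dual LP is:
  minimize  11y1 + 4y2 + 45y3 + 13y4
  subject to:
    y1 + 4y3 + 4y4 >= 3
    y2 + 3y3 + 4y4 >= 5
    y1, y2, y3, y4 >= 0

Solving the primal: x* = (0, 3.25).
  primal value c^T x* = 16.25.
Solving the dual: y* = (0, 0, 0, 1.25).
  dual value b^T y* = 16.25.
Strong duality: c^T x* = b^T y*. Confirmed.

16.25


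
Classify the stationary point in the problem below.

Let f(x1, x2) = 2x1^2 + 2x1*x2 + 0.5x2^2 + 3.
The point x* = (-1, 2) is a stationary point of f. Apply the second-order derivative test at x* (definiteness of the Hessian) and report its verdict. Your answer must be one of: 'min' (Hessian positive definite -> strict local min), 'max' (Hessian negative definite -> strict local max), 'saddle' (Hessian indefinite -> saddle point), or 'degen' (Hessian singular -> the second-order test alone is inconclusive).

Compute the Hessian H = grad^2 f:
  H = [[4, 2], [2, 1]]
Verify stationarity: grad f(x*) = H x* + g = (0, 0).
Eigenvalues of H: 0, 5.
H has a zero eigenvalue (singular; positive semidefinite but not definite), so H is neither positive definite, negative definite, nor indefinite. The second-order test alone is inconclusive -> degen.
(Indeed, f is constant along the null direction of H through x*, so x* is not a strict local extremum.)

degen


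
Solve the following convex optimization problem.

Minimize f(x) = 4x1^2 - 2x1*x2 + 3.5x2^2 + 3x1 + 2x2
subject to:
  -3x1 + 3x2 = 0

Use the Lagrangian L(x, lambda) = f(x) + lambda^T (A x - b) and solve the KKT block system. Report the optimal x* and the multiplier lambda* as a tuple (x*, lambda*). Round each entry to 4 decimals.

Form the Lagrangian:
  L(x, lambda) = (1/2) x^T Q x + c^T x + lambda^T (A x - b)
Stationarity (grad_x L = 0): Q x + c + A^T lambda = 0.
Primal feasibility: A x = b.

This gives the KKT block system:
  [ Q   A^T ] [ x     ]   [-c ]
  [ A    0  ] [ lambda ] = [ b ]

Solving the linear system:
  x*      = (-0.4545, -0.4545)
  lambda* = (0.0909)
  f(x*)   = -1.1364

x* = (-0.4545, -0.4545), lambda* = (0.0909)
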